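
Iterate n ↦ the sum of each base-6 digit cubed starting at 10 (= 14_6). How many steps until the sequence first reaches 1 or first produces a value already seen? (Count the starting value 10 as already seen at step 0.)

3

10 = (1,4)_6 → 65
65 = (1,4,5)_6 → 190
190 = (5,1,4)_6 → 190  — 190 repeats.
That took 3 steps.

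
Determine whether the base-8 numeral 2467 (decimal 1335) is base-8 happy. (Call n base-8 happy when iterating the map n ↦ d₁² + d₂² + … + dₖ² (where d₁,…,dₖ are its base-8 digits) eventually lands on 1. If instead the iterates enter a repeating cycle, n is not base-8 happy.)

base-8 happy

1335 = (2,4,6,7)_8 → 2² + 4² + 6² + 7² = 105
105 = (1,5,1)_8 → 1² + 5² + 1² = 27
27 = (3,3)_8 → 3² + 3² = 18
18 = (2,2)_8 → 2² + 2² = 8
8 = (1,0)_8 → 1² + 0² = 1  — reached 1.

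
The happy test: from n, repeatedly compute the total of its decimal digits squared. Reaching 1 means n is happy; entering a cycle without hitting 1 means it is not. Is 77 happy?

not happy

77 → 7² + 7² = 98
98 → 9² + 8² = 145
145 → 1² + 4² + 5² = 42
42 → 4² + 2² = 20
20 → 2² + 0² = 4
4 → 4² = 16
16 → 1² + 6² = 37
37 → 3² + 7² = 58
58 → 5² + 8² = 89
89 → 8² + 9² = 145  — 145 already seen; the sequence cycles without reaching 1.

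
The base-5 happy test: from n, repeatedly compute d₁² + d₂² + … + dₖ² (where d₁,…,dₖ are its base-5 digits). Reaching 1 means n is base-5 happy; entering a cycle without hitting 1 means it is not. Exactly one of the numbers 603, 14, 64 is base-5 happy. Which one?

603

603: 603 → 41 → 11 → 5 → 1  — reaches 1 (base-5 happy)
14: 14 → 20 → 16 → 10 → 4 → 16  — repeats 16 (not base-5 happy)
64: 64 → 24 → 32 → 6 → 2 → 4 → 16 → 10 → 4  — repeats 4 (not base-5 happy)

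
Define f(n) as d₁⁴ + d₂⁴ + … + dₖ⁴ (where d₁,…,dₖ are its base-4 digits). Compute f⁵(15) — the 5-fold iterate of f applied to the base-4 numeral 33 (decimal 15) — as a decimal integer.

81

15 = (3,3)_4 → 3⁴ + 3⁴ = 81 + 81 = 162
162 = (2,2,0,2)_4 → 2⁴ + 2⁴ + 0⁴ + 2⁴ = 16 + 16 + 0 + 16 = 48
48 = (3,0,0)_4 → 3⁴ + 0⁴ + 0⁴ = 81 + 0 + 0 = 81
81 = (1,1,0,1)_4 → 1⁴ + 1⁴ + 0⁴ + 1⁴ = 1 + 1 + 0 + 1 = 3
3 = (3)_4 → 3⁴ = 81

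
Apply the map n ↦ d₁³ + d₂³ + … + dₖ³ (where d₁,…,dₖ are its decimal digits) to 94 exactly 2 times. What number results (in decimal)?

94 → 9³ + 4³ = 793
793 → 7³ + 9³ + 3³ = 1099

1099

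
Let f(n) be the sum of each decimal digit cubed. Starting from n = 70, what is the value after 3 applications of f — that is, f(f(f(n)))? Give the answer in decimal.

70 → 343
343 → 118
118 → 514

514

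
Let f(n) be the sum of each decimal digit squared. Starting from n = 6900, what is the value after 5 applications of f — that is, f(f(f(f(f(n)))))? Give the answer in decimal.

16

6900 → 6² + 9² + 0² + 0² = 36 + 81 + 0 + 0 = 117
117 → 1² + 1² + 7² = 1 + 1 + 49 = 51
51 → 5² + 1² = 25 + 1 = 26
26 → 2² + 6² = 4 + 36 = 40
40 → 4² + 0² = 16 + 0 = 16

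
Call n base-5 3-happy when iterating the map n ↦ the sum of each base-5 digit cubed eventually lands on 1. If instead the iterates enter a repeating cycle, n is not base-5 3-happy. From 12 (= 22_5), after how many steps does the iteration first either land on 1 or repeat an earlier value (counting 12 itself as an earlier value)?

12 = (2,2)_5 → 16
16 = (3,1)_5 → 28
28 = (1,0,3)_5 → 28  — 28 repeats.
That took 3 steps.

3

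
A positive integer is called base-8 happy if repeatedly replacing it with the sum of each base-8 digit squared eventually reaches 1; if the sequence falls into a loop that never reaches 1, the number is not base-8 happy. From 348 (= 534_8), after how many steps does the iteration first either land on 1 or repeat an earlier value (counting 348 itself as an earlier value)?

6

348 = (5,3,4)_8 → 5² + 3² + 4² = 50
50 = (6,2)_8 → 6² + 2² = 40
40 = (5,0)_8 → 5² + 0² = 25
25 = (3,1)_8 → 3² + 1² = 10
10 = (1,2)_8 → 1² + 2² = 5
5 = (5)_8 → 5² = 25  — 25 repeats.
That took 6 steps.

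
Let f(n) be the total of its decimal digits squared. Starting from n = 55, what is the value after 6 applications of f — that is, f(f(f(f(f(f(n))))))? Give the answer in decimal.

55 → 5² + 5² = 25 + 25 = 50
50 → 5² + 0² = 25 + 0 = 25
25 → 2² + 5² = 4 + 25 = 29
29 → 2² + 9² = 4 + 81 = 85
85 → 8² + 5² = 64 + 25 = 89
89 → 8² + 9² = 64 + 81 = 145

145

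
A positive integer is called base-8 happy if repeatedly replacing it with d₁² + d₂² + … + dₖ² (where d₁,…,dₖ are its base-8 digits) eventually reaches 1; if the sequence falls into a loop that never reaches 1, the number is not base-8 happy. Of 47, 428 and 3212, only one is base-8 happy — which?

47: 47 → 74 → 6 → 36 → 32 → 16 → 4 → 16  — repeats 16 (not base-8 happy)
428: 428 → 77 → 27 → 18 → 8 → 1  — reaches 1 (base-8 happy)
3212: 3212 → 57 → 50 → 40 → 25 → 10 → 5 → 25  — repeats 25 (not base-8 happy)

428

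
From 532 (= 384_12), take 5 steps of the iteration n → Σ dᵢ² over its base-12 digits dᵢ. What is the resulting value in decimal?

532 = (3,8,4)_12 → 3² + 8² + 4² = 9 + 64 + 16 = 89
89 = (7,5)_12 → 7² + 5² = 49 + 25 = 74
74 = (6,2)_12 → 6² + 2² = 36 + 4 = 40
40 = (3,4)_12 → 3² + 4² = 9 + 16 = 25
25 = (2,1)_12 → 2² + 1² = 4 + 1 = 5

5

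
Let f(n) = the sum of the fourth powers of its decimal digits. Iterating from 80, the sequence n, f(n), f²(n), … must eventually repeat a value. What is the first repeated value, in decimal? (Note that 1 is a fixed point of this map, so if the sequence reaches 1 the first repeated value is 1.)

80 → 8⁴ + 0⁴ = 4096 + 0 = 4096
4096 → 4⁴ + 0⁴ + 9⁴ + 6⁴ = 256 + 0 + 6561 + 1296 = 8113
8113 → 8⁴ + 1⁴ + 1⁴ + 3⁴ = 4096 + 1 + 1 + 81 = 4179
4179 → 4⁴ + 1⁴ + 7⁴ + 9⁴ = 256 + 1 + 2401 + 6561 = 9219
9219 → 9⁴ + 2⁴ + 1⁴ + 9⁴ = 6561 + 16 + 1 + 6561 = 13139
13139 → 1⁴ + 3⁴ + 1⁴ + 3⁴ + 9⁴ = 1 + 81 + 1 + 81 + 6561 = 6725
6725 → 6⁴ + 7⁴ + 2⁴ + 5⁴ = 1296 + 2401 + 16 + 625 = 4338
4338 → 4⁴ + 3⁴ + 3⁴ + 8⁴ = 256 + 81 + 81 + 4096 = 4514
4514 → 4⁴ + 5⁴ + 1⁴ + 4⁴ = 256 + 625 + 1 + 256 = 1138
1138 → 1⁴ + 1⁴ + 3⁴ + 8⁴ = 1 + 1 + 81 + 4096 = 4179  — 4179 already appeared earlier.

4179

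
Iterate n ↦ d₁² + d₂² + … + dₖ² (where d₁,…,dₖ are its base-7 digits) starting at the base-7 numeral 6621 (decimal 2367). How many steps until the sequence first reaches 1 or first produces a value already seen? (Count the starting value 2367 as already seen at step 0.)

2367 = (6,6,2,1)_7 → 6² + 6² + 2² + 1² = 36 + 36 + 4 + 1 = 77
77 = (1,4,0)_7 → 1² + 4² + 0² = 1 + 16 + 0 = 17
17 = (2,3)_7 → 2² + 3² = 4 + 9 = 13
13 = (1,6)_7 → 1² + 6² = 1 + 36 = 37
37 = (5,2)_7 → 5² + 2² = 25 + 4 = 29
29 = (4,1)_7 → 4² + 1² = 16 + 1 = 17  — 17 repeats.
That took 6 steps.

6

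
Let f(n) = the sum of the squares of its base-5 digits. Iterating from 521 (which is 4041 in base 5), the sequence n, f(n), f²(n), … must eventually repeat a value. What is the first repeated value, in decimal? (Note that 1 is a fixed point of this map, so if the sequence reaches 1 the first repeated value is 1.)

521 = (4,0,4,1)_5 → 4² + 0² + 4² + 1² = 16 + 0 + 16 + 1 = 33
33 = (1,1,3)_5 → 1² + 1² + 3² = 1 + 1 + 9 = 11
11 = (2,1)_5 → 2² + 1² = 4 + 1 = 5
5 = (1,0)_5 → 1² + 0² = 1 + 0 = 1  — reached the fixed point 1.
1 → 1, so 1 is the first repeated value.

1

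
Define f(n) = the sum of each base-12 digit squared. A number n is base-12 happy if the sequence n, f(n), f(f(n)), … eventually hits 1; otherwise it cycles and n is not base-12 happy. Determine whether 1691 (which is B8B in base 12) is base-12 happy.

not base-12 happy

1691 = (11,8,11)_12 → 11² + 8² + 11² = 306
306 = (2,1,6)_12 → 2² + 1² + 6² = 41
41 = (3,5)_12 → 3² + 5² = 34
34 = (2,10)_12 → 2² + 10² = 104
104 = (8,8)_12 → 8² + 8² = 128
128 = (10,8)_12 → 10² + 8² = 164
164 = (1,1,8)_12 → 1² + 1² + 8² = 66
66 = (5,6)_12 → 5² + 6² = 61
61 = (5,1)_12 → 5² + 1² = 26
26 = (2,2)_12 → 2² + 2² = 8
8 = (8)_12 → 8² = 64
64 = (5,4)_12 → 5² + 4² = 41  — 41 already seen; the sequence cycles without reaching 1.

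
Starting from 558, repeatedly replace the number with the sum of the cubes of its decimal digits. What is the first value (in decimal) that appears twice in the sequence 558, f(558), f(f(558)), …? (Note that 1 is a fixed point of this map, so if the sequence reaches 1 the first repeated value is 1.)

558 → 5³ + 5³ + 8³ = 125 + 125 + 512 = 762
762 → 7³ + 6³ + 2³ = 343 + 216 + 8 = 567
567 → 5³ + 6³ + 7³ = 125 + 216 + 343 = 684
684 → 6³ + 8³ + 4³ = 216 + 512 + 64 = 792
792 → 7³ + 9³ + 2³ = 343 + 729 + 8 = 1080
1080 → 1³ + 0³ + 8³ + 0³ = 1 + 0 + 512 + 0 = 513
513 → 5³ + 1³ + 3³ = 125 + 1 + 27 = 153
153 → 1³ + 5³ + 3³ = 1 + 125 + 27 = 153  — 153 already appeared earlier.

153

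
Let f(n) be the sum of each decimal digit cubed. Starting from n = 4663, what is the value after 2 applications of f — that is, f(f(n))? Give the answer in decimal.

160

4663 → 4³ + 6³ + 6³ + 3³ = 523
523 → 5³ + 2³ + 3³ = 160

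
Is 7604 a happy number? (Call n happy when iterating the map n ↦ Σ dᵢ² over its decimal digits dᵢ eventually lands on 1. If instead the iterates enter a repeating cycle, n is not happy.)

7604 → 7² + 6² + 0² + 4² = 49 + 36 + 0 + 16 = 101
101 → 1² + 0² + 1² = 1 + 0 + 1 = 2
2 → 2² = 4
4 → 4² = 16
16 → 1² + 6² = 1 + 36 = 37
37 → 3² + 7² = 9 + 49 = 58
58 → 5² + 8² = 25 + 64 = 89
89 → 8² + 9² = 64 + 81 = 145
145 → 1² + 4² + 5² = 1 + 16 + 25 = 42
42 → 4² + 2² = 16 + 4 = 20
20 → 2² + 0² = 4 + 0 = 4  — 4 already seen; the sequence cycles without reaching 1.

not happy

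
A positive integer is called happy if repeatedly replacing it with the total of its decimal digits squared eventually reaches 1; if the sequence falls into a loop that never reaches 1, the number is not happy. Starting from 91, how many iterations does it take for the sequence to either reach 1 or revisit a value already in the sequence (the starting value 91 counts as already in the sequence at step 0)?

91 → 9² + 1² = 81 + 1 = 82
82 → 8² + 2² = 64 + 4 = 68
68 → 6² + 8² = 36 + 64 = 100
100 → 1² + 0² + 0² = 1 + 0 + 0 = 1  — reached 1.
That took 4 steps.

4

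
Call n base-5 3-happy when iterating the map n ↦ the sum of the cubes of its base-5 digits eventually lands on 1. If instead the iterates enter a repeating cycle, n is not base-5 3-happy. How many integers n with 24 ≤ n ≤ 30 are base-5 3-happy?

1

24: 24 → 128 → 28 → 28  — not base-5 3-happy
25: 25 → 1  — base-5 3-happy
26: 26 → 2 → 8 → 28 → 28  — not base-5 3-happy
27: 27 → 9 → 65 → 35 → 9  — not base-5 3-happy
28: 28 → 28  — not base-5 3-happy
29: 29 → 65 → 35 → 9 → 65  — not base-5 3-happy
30: 30 → 2 → 8 → 28 → 28  — not base-5 3-happy
base-5 3-happy: 25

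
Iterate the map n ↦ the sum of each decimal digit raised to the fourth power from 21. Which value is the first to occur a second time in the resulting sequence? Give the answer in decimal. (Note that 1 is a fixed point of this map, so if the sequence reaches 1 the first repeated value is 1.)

21 → 2⁴ + 1⁴ = 16 + 1 = 17
17 → 1⁴ + 7⁴ = 1 + 2401 = 2402
2402 → 2⁴ + 4⁴ + 0⁴ + 2⁴ = 16 + 256 + 0 + 16 = 288
288 → 2⁴ + 8⁴ + 8⁴ = 16 + 4096 + 4096 = 8208
8208 → 8⁴ + 2⁴ + 0⁴ + 8⁴ = 4096 + 16 + 0 + 4096 = 8208  — 8208 already appeared earlier.

8208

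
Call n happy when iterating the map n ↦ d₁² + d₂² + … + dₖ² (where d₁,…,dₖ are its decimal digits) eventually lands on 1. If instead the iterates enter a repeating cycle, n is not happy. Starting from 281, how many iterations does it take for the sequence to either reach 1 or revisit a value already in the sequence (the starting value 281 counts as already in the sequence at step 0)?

14

281 → 2² + 8² + 1² = 69
69 → 6² + 9² = 117
117 → 1² + 1² + 7² = 51
51 → 5² + 1² = 26
26 → 2² + 6² = 40
40 → 4² + 0² = 16
16 → 1² + 6² = 37
37 → 3² + 7² = 58
58 → 5² + 8² = 89
89 → 8² + 9² = 145
145 → 1² + 4² + 5² = 42
42 → 4² + 2² = 20
20 → 2² + 0² = 4
4 → 4² = 16  — 16 repeats.
That took 14 steps.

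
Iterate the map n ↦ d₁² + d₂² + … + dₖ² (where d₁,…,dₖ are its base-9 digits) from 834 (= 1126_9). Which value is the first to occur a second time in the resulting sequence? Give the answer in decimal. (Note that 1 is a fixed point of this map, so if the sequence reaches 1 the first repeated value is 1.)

74

834 = (1,1,2,6)_9 → 1² + 1² + 2² + 6² = 42
42 = (4,6)_9 → 4² + 6² = 52
52 = (5,7)_9 → 5² + 7² = 74
74 = (8,2)_9 → 8² + 2² = 68
68 = (7,5)_9 → 7² + 5² = 74  — 74 already appeared earlier.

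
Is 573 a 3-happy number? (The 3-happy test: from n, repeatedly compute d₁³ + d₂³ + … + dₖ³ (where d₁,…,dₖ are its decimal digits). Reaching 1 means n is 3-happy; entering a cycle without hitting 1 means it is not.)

573 → 5³ + 7³ + 3³ = 125 + 343 + 27 = 495
495 → 4³ + 9³ + 5³ = 64 + 729 + 125 = 918
918 → 9³ + 1³ + 8³ = 729 + 1 + 512 = 1242
1242 → 1³ + 2³ + 4³ + 2³ = 1 + 8 + 64 + 8 = 81
81 → 8³ + 1³ = 512 + 1 = 513
513 → 5³ + 1³ + 3³ = 125 + 1 + 27 = 153
153 → 1³ + 5³ + 3³ = 1 + 125 + 27 = 153  — 153 already seen; the sequence cycles without reaching 1.

not 3-happy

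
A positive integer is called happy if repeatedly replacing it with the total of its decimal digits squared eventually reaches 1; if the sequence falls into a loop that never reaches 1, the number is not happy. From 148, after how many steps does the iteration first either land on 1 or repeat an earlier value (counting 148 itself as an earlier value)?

148 → 1² + 4² + 8² = 1 + 16 + 64 = 81
81 → 8² + 1² = 64 + 1 = 65
65 → 6² + 5² = 36 + 25 = 61
61 → 6² + 1² = 36 + 1 = 37
37 → 3² + 7² = 9 + 49 = 58
58 → 5² + 8² = 25 + 64 = 89
89 → 8² + 9² = 64 + 81 = 145
145 → 1² + 4² + 5² = 1 + 16 + 25 = 42
42 → 4² + 2² = 16 + 4 = 20
20 → 2² + 0² = 4 + 0 = 4
4 → 4² = 16
16 → 1² + 6² = 1 + 36 = 37  — 37 repeats.
That took 12 steps.

12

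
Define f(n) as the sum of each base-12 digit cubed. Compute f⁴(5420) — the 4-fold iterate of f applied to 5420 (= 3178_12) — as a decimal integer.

5420 = (3,1,7,8)_12 → 883
883 = (6,1,7)_12 → 560
560 = (3,10,8)_12 → 1539
1539 = (10,8,3)_12 → 1539

1539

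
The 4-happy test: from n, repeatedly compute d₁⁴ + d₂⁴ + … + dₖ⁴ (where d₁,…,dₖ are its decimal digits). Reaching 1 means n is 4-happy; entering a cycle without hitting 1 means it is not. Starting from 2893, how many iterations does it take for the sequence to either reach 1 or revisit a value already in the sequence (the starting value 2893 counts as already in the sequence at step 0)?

15

2893 → 2⁴ + 8⁴ + 9⁴ + 3⁴ = 16 + 4096 + 6561 + 81 = 10754
10754 → 1⁴ + 0⁴ + 7⁴ + 5⁴ + 4⁴ = 1 + 0 + 2401 + 625 + 256 = 3283
3283 → 3⁴ + 2⁴ + 8⁴ + 3⁴ = 81 + 16 + 4096 + 81 = 4274
4274 → 4⁴ + 2⁴ + 7⁴ + 4⁴ = 256 + 16 + 2401 + 256 = 2929
2929 → 2⁴ + 9⁴ + 2⁴ + 9⁴ = 16 + 6561 + 16 + 6561 = 13154
13154 → 1⁴ + 3⁴ + 1⁴ + 5⁴ + 4⁴ = 1 + 81 + 1 + 625 + 256 = 964
964 → 9⁴ + 6⁴ + 4⁴ = 6561 + 1296 + 256 = 8113
8113 → 8⁴ + 1⁴ + 1⁴ + 3⁴ = 4096 + 1 + 1 + 81 = 4179
4179 → 4⁴ + 1⁴ + 7⁴ + 9⁴ = 256 + 1 + 2401 + 6561 = 9219
9219 → 9⁴ + 2⁴ + 1⁴ + 9⁴ = 6561 + 16 + 1 + 6561 = 13139
13139 → 1⁴ + 3⁴ + 1⁴ + 3⁴ + 9⁴ = 1 + 81 + 1 + 81 + 6561 = 6725
6725 → 6⁴ + 7⁴ + 2⁴ + 5⁴ = 1296 + 2401 + 16 + 625 = 4338
4338 → 4⁴ + 3⁴ + 3⁴ + 8⁴ = 256 + 81 + 81 + 4096 = 4514
4514 → 4⁴ + 5⁴ + 1⁴ + 4⁴ = 256 + 625 + 1 + 256 = 1138
1138 → 1⁴ + 1⁴ + 3⁴ + 8⁴ = 1 + 1 + 81 + 4096 = 4179  — 4179 repeats.
That took 15 steps.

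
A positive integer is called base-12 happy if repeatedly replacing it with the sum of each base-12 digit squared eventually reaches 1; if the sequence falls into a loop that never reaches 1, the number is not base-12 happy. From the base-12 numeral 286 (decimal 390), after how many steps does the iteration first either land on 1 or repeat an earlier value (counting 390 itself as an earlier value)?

11

390 = (2,8,6)_12 → 2² + 8² + 6² = 104
104 = (8,8)_12 → 8² + 8² = 128
128 = (10,8)_12 → 10² + 8² = 164
164 = (1,1,8)_12 → 1² + 1² + 8² = 66
66 = (5,6)_12 → 5² + 6² = 61
61 = (5,1)_12 → 5² + 1² = 26
26 = (2,2)_12 → 2² + 2² = 8
8 = (8)_12 → 8² = 64
64 = (5,4)_12 → 5² + 4² = 41
41 = (3,5)_12 → 3² + 5² = 34
34 = (2,10)_12 → 2² + 10² = 104  — 104 repeats.
That took 11 steps.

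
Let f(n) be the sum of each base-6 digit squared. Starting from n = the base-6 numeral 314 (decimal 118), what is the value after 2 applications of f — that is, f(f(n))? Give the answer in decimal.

118 = (3,1,4)_6 → 3² + 1² + 4² = 9 + 1 + 16 = 26
26 = (4,2)_6 → 4² + 2² = 16 + 4 = 20

20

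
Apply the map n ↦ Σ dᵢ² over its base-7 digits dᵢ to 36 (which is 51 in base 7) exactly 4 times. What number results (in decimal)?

10

36 = (5,1)_7 → 5² + 1² = 26
26 = (3,5)_7 → 3² + 5² = 34
34 = (4,6)_7 → 4² + 6² = 52
52 = (1,0,3)_7 → 1² + 0² + 3² = 10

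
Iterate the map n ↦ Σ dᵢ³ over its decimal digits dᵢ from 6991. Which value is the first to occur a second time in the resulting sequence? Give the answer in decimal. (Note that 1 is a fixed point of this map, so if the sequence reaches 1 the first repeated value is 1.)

370

6991 → 6³ + 9³ + 9³ + 1³ = 1675
1675 → 1³ + 6³ + 7³ + 5³ = 685
685 → 6³ + 8³ + 5³ = 853
853 → 8³ + 5³ + 3³ = 664
664 → 6³ + 6³ + 4³ = 496
496 → 4³ + 9³ + 6³ = 1009
1009 → 1³ + 0³ + 0³ + 9³ = 730
730 → 7³ + 3³ + 0³ = 370
370 → 3³ + 7³ + 0³ = 370  — 370 already appeared earlier.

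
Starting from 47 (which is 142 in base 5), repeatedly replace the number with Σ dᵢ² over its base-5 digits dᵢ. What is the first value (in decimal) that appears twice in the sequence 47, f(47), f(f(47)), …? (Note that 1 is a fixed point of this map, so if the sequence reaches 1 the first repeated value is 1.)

47 = (1,4,2)_5 → 1² + 4² + 2² = 1 + 16 + 4 = 21
21 = (4,1)_5 → 4² + 1² = 16 + 1 = 17
17 = (3,2)_5 → 3² + 2² = 9 + 4 = 13
13 = (2,3)_5 → 2² + 3² = 4 + 9 = 13  — 13 already appeared earlier.

13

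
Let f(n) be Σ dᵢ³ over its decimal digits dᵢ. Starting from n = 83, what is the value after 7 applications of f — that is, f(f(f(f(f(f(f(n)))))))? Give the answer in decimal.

713

83 → 539
539 → 881
881 → 1025
1025 → 134
134 → 92
92 → 737
737 → 713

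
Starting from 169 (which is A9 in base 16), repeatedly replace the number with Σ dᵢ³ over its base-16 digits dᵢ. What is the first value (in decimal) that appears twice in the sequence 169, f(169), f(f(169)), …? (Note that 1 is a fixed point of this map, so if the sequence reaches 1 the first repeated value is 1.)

169 = (10,9)_16 → 10³ + 9³ = 1000 + 729 = 1729
1729 = (6,12,1)_16 → 6³ + 12³ + 1³ = 216 + 1728 + 1 = 1945
1945 = (7,9,9)_16 → 7³ + 9³ + 9³ = 343 + 729 + 729 = 1801
1801 = (7,0,9)_16 → 7³ + 0³ + 9³ = 343 + 0 + 729 = 1072
1072 = (4,3,0)_16 → 4³ + 3³ + 0³ = 64 + 27 + 0 = 91
91 = (5,11)_16 → 5³ + 11³ = 125 + 1331 = 1456
1456 = (5,11,0)_16 → 5³ + 11³ + 0³ = 125 + 1331 + 0 = 1456  — 1456 already appeared earlier.

1456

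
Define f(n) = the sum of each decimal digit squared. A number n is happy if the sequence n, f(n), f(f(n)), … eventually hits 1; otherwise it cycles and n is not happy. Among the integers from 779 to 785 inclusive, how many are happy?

1

779: 779 → 179 → 131 → 11 → 2 → 4 → 16 → 37 → 58 → 89 → 145 → 42 → 20 → 4  (repeats 4)
780: 780 → 113 → 11 → 2 → 4 → 16 → 37 → 58 → 89 → 145 → 42 → 20 → 4  (repeats 4)
781: 781 → 114 → 18 → 65 → 61 → 37 → 58 → 89 → 145 → 42 → 20 → 4 → 16 → 37  (repeats 37)
782: 782 → 117 → 51 → 26 → 40 → 16 → 37 → 58 → 89 → 145 → 42 → 20 → 4 → 16  (repeats 16)
783: 783 → 122 → 9 → 81 → 65 → 61 → 37 → 58 → 89 → 145 → 42 → 20 → 4 → 16 → 37  (repeats 37)
784: 784 → 129 → 86 → 100 → 1  (reaches 1)
785: 785 → 138 → 74 → 65 → 61 → 37 → 58 → 89 → 145 → 42 → 20 → 4 → 16 → 37  (repeats 37)
happy: 784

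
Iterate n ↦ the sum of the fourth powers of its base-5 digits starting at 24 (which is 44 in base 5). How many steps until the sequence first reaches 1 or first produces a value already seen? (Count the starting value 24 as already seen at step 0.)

8

24 = (4,4)_5 → 4⁴ + 4⁴ = 256 + 256 = 512
512 = (4,0,2,2)_5 → 4⁴ + 0⁴ + 2⁴ + 2⁴ = 256 + 0 + 16 + 16 = 288
288 = (2,1,2,3)_5 → 2⁴ + 1⁴ + 2⁴ + 3⁴ = 16 + 1 + 16 + 81 = 114
114 = (4,2,4)_5 → 4⁴ + 2⁴ + 4⁴ = 256 + 16 + 256 = 528
528 = (4,1,0,3)_5 → 4⁴ + 1⁴ + 0⁴ + 3⁴ = 256 + 1 + 0 + 81 = 338
338 = (2,3,2,3)_5 → 2⁴ + 3⁴ + 2⁴ + 3⁴ = 16 + 81 + 16 + 81 = 194
194 = (1,2,3,4)_5 → 1⁴ + 2⁴ + 3⁴ + 4⁴ = 1 + 16 + 81 + 256 = 354
354 = (2,4,0,4)_5 → 2⁴ + 4⁴ + 0⁴ + 4⁴ = 16 + 256 + 0 + 256 = 528  — 528 repeats.
That took 8 steps.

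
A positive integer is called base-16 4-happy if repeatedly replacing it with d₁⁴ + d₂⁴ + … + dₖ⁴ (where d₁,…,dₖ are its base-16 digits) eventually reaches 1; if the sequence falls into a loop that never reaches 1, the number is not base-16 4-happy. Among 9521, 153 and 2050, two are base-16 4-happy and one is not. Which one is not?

9521: 9521 → 723 → 28658 → 102562 → 16578 → 21008 → 642 → 4128 → 17 → 2 → 16 → 1  — reaches 1 (base-16 4-happy)
153: 153 → 13122 → 434 → 14658 → 6914 → 14658  — repeats 14658 (not base-16 4-happy)
2050: 2050 → 4112 → 2 → 16 → 1  — reaches 1 (base-16 4-happy)

153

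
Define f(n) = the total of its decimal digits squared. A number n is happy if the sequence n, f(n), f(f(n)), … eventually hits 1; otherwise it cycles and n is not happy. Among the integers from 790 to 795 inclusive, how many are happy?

2

790: 790 → 130 → 10 → 1  (reaches 1)
791: 791 → 131 → 11 → 2 → 4 → 16 → 37 → 58 → 89 → 145 → 42 → 20 → 4  (repeats 4)
792: 792 → 134 → 26 → 40 → 16 → 37 → 58 → 89 → 145 → 42 → 20 → 4 → 16  (repeats 16)
793: 793 → 139 → 91 → 82 → 68 → 100 → 1  (reaches 1)
794: 794 → 146 → 53 → 34 → 25 → 29 → 85 → 89 → 145 → 42 → 20 → 4 → 16 → 37 → 58 → 89  (repeats 89)
795: 795 → 155 → 51 → 26 → 40 → 16 → 37 → 58 → 89 → 145 → 42 → 20 → 4 → 16  (repeats 16)
happy: 790, 793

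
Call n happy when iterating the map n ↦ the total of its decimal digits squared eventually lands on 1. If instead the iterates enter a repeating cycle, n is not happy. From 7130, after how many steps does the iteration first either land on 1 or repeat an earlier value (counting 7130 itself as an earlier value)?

7130 → 7² + 1² + 3² + 0² = 49 + 1 + 9 + 0 = 59
59 → 5² + 9² = 25 + 81 = 106
106 → 1² + 0² + 6² = 1 + 0 + 36 = 37
37 → 3² + 7² = 9 + 49 = 58
58 → 5² + 8² = 25 + 64 = 89
89 → 8² + 9² = 64 + 81 = 145
145 → 1² + 4² + 5² = 1 + 16 + 25 = 42
42 → 4² + 2² = 16 + 4 = 20
20 → 2² + 0² = 4 + 0 = 4
4 → 4² = 16
16 → 1² + 6² = 1 + 36 = 37  — 37 repeats.
That took 11 steps.

11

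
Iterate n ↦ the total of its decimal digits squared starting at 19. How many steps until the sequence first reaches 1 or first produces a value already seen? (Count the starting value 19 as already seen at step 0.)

4

19 → 1² + 9² = 82
82 → 8² + 2² = 68
68 → 6² + 8² = 100
100 → 1² + 0² + 0² = 1  — reached 1.
That took 4 steps.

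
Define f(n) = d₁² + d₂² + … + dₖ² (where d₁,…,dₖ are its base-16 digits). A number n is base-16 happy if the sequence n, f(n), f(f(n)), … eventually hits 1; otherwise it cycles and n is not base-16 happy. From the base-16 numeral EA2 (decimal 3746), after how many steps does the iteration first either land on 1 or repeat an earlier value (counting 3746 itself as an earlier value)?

3746 = (14,10,2)_16 → 14² + 10² + 2² = 196 + 100 + 4 = 300
300 = (1,2,12)_16 → 1² + 2² + 12² = 1 + 4 + 144 = 149
149 = (9,5)_16 → 9² + 5² = 81 + 25 = 106
106 = (6,10)_16 → 6² + 10² = 36 + 100 = 136
136 = (8,8)_16 → 8² + 8² = 64 + 64 = 128
128 = (8,0)_16 → 8² + 0² = 64 + 0 = 64
64 = (4,0)_16 → 4² + 0² = 16 + 0 = 16
16 = (1,0)_16 → 1² + 0² = 1 + 0 = 1  — reached 1.
That took 8 steps.

8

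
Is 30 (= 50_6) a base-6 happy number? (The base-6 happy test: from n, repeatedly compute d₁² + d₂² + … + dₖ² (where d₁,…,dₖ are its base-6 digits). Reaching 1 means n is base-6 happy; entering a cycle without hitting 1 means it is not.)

30 = (5,0)_6 → 5² + 0² = 25
25 = (4,1)_6 → 4² + 1² = 17
17 = (2,5)_6 → 2² + 5² = 29
29 = (4,5)_6 → 4² + 5² = 41
41 = (1,0,5)_6 → 1² + 0² + 5² = 26
26 = (4,2)_6 → 4² + 2² = 20
20 = (3,2)_6 → 3² + 2² = 13
13 = (2,1)_6 → 2² + 1² = 5
5 = (5)_6 → 5² = 25  — 25 already seen; the sequence cycles without reaching 1.

not base-6 happy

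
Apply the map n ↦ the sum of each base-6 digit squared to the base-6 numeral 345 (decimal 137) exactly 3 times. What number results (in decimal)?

137 = (3,4,5)_6 → 3² + 4² + 5² = 9 + 16 + 25 = 50
50 = (1,2,2)_6 → 1² + 2² + 2² = 1 + 4 + 4 = 9
9 = (1,3)_6 → 1² + 3² = 1 + 9 = 10

10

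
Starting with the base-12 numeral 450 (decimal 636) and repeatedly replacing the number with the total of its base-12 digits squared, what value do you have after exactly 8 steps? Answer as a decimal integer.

636 = (4,5,0)_12 → 41
41 = (3,5)_12 → 34
34 = (2,10)_12 → 104
104 = (8,8)_12 → 128
128 = (10,8)_12 → 164
164 = (1,1,8)_12 → 66
66 = (5,6)_12 → 61
61 = (5,1)_12 → 26

26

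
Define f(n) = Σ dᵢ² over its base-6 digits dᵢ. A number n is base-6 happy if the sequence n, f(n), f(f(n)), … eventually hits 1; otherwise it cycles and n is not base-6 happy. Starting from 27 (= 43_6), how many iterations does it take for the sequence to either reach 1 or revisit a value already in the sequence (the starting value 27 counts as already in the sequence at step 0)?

9

27 = (4,3)_6 → 4² + 3² = 16 + 9 = 25
25 = (4,1)_6 → 4² + 1² = 16 + 1 = 17
17 = (2,5)_6 → 2² + 5² = 4 + 25 = 29
29 = (4,5)_6 → 4² + 5² = 16 + 25 = 41
41 = (1,0,5)_6 → 1² + 0² + 5² = 1 + 0 + 25 = 26
26 = (4,2)_6 → 4² + 2² = 16 + 4 = 20
20 = (3,2)_6 → 3² + 2² = 9 + 4 = 13
13 = (2,1)_6 → 2² + 1² = 4 + 1 = 5
5 = (5)_6 → 5² = 25  — 25 repeats.
That took 9 steps.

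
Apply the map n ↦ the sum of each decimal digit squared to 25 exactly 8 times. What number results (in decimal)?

25 → 2² + 5² = 4 + 25 = 29
29 → 2² + 9² = 4 + 81 = 85
85 → 8² + 5² = 64 + 25 = 89
89 → 8² + 9² = 64 + 81 = 145
145 → 1² + 4² + 5² = 1 + 16 + 25 = 42
42 → 4² + 2² = 16 + 4 = 20
20 → 2² + 0² = 4 + 0 = 4
4 → 4² = 16

16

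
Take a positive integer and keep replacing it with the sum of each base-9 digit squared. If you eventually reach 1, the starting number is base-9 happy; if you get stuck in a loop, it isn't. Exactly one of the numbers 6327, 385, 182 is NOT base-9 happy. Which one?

182

6327: 6327 → 101 → 9 → 1  — reaches 1 (base-9 happy)
385: 385 → 101 → 9 → 1  — reaches 1 (base-9 happy)
182: 182 → 12 → 10 → 2 → 4 → 16 → 50 → 50  — repeats 50 (not base-9 happy)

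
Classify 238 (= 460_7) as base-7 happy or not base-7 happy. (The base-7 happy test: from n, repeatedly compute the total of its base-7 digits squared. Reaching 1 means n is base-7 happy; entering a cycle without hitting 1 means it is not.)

not base-7 happy

238 = (4,6,0)_7 → 4² + 6² + 0² = 52
52 = (1,0,3)_7 → 1² + 0² + 3² = 10
10 = (1,3)_7 → 1² + 3² = 10  — 10 already seen; the sequence cycles without reaching 1.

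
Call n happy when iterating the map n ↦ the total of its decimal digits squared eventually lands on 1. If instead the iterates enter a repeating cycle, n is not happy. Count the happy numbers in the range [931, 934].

931: 931 → 91 → 82 → 68 → 100 → 1  — happy
932: 932 → 94 → 97 → 130 → 10 → 1  — happy
933: 933 → 99 → 162 → 41 → 17 → 50 → 25 → 29 → 85 → 89 → 145 → 42 → 20 → 4 → 16 → 37 → 58 → 89  — not happy
934: 934 → 106 → 37 → 58 → 89 → 145 → 42 → 20 → 4 → 16 → 37  — not happy
happy: 931, 932

2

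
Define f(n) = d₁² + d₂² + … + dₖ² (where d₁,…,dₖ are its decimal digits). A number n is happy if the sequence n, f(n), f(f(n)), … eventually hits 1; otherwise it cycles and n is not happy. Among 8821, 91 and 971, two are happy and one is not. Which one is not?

971

8821: 8821 → 133 → 19 → 82 → 68 → 100 → 1  — reaches 1 (happy)
91: 91 → 82 → 68 → 100 → 1  — reaches 1 (happy)
971: 971 → 131 → 11 → 2 → 4 → 16 → 37 → 58 → 89 → 145 → 42 → 20 → 4  — repeats 4 (not happy)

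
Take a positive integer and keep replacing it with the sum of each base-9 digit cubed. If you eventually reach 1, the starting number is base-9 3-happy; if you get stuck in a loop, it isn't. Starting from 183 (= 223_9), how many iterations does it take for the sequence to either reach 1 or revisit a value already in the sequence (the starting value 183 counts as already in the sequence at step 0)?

5

183 = (2,2,3)_9 → 2³ + 2³ + 3³ = 8 + 8 + 27 = 43
43 = (4,7)_9 → 4³ + 7³ = 64 + 343 = 407
407 = (5,0,2)_9 → 5³ + 0³ + 2³ = 125 + 0 + 8 = 133
133 = (1,5,7)_9 → 1³ + 5³ + 7³ = 1 + 125 + 343 = 469
469 = (5,7,1)_9 → 5³ + 7³ + 1³ = 125 + 343 + 1 = 469  — 469 repeats.
That took 5 steps.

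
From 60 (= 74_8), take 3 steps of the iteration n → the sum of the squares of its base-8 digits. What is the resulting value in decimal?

4

60 = (7,4)_8 → 65
65 = (1,0,1)_8 → 2
2 = (2)_8 → 4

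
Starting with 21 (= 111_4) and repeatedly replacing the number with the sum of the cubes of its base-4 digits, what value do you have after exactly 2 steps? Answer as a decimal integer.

27

21 = (1,1,1)_4 → 3
3 = (3)_4 → 27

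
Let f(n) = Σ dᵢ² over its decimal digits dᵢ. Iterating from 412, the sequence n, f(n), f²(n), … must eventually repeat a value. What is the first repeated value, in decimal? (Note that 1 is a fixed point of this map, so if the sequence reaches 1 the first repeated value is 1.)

89

412 → 21
21 → 5
5 → 25
25 → 29
29 → 85
85 → 89
89 → 145
145 → 42
42 → 20
20 → 4
4 → 16
16 → 37
37 → 58
58 → 89  — 89 already appeared earlier.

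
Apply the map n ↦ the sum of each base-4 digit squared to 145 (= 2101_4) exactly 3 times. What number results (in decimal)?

2

145 = (2,1,0,1)_4 → 2² + 1² + 0² + 1² = 6
6 = (1,2)_4 → 1² + 2² = 5
5 = (1,1)_4 → 1² + 1² = 2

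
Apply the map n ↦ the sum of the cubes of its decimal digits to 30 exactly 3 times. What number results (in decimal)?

30 → 3³ + 0³ = 27 + 0 = 27
27 → 2³ + 7³ = 8 + 343 = 351
351 → 3³ + 5³ + 1³ = 27 + 125 + 1 = 153

153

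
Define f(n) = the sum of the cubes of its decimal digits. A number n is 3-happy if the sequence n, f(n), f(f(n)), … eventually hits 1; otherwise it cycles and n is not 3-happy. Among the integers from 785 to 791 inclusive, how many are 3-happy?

785: 785 → 980 → 1241 → 74 → 407 → 407  (repeats 407)
786: 786 → 1071 → 345 → 216 → 225 → 141 → 66 → 432 → 99 → 1458 → 702 → 351 → 153 → 153  (repeats 153)
787: 787 → 1198 → 1243 → 100 → 1  (reaches 1)
788: 788 → 1367 → 587 → 980 → 1241 → 74 → 407 → 407  (repeats 407)
789: 789 → 1584 → 702 → 351 → 153 → 153  (repeats 153)
790: 790 → 1072 → 352 → 160 → 217 → 352  (repeats 352)
791: 791 → 1073 → 371 → 371  (repeats 371)
3-happy: 787

1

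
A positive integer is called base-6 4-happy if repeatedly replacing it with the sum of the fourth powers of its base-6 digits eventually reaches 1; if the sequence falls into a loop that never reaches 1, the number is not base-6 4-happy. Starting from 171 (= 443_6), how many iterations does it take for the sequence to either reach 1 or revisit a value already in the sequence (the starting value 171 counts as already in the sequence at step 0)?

10

171 = (4,4,3)_6 → 4⁴ + 4⁴ + 3⁴ = 593
593 = (2,4,2,5)_6 → 2⁴ + 4⁴ + 2⁴ + 5⁴ = 913
913 = (4,1,2,1)_6 → 4⁴ + 1⁴ + 2⁴ + 1⁴ = 274
274 = (1,1,3,4)_6 → 1⁴ + 1⁴ + 3⁴ + 4⁴ = 339
339 = (1,3,2,3)_6 → 1⁴ + 3⁴ + 2⁴ + 3⁴ = 179
179 = (4,5,5)_6 → 4⁴ + 5⁴ + 5⁴ = 1506
1506 = (1,0,5,5,0)_6 → 1⁴ + 0⁴ + 5⁴ + 5⁴ + 0⁴ = 1251
1251 = (5,4,4,3)_6 → 5⁴ + 4⁴ + 4⁴ + 3⁴ = 1218
1218 = (5,3,5,0)_6 → 5⁴ + 3⁴ + 5⁴ + 0⁴ = 1331
1331 = (1,0,0,5,5)_6 → 1⁴ + 0⁴ + 0⁴ + 5⁴ + 5⁴ = 1251  — 1251 repeats.
That took 10 steps.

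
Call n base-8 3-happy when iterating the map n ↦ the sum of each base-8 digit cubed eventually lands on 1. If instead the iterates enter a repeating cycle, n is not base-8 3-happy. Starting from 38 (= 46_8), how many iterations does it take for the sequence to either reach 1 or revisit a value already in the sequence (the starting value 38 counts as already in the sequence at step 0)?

38 = (4,6)_8 → 280
280 = (4,3,0)_8 → 91
91 = (1,3,3)_8 → 55
55 = (6,7)_8 → 559
559 = (1,0,5,7)_8 → 469
469 = (7,2,5)_8 → 476
476 = (7,3,4)_8 → 434
434 = (6,6,2)_8 → 440
440 = (6,7,0)_8 → 559  — 559 repeats.
That took 9 steps.

9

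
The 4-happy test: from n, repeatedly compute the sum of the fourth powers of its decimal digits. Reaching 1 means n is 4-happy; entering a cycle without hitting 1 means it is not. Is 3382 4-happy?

3382 → 3⁴ + 3⁴ + 8⁴ + 2⁴ = 4274
4274 → 4⁴ + 2⁴ + 7⁴ + 4⁴ = 2929
2929 → 2⁴ + 9⁴ + 2⁴ + 9⁴ = 13154
13154 → 1⁴ + 3⁴ + 1⁴ + 5⁴ + 4⁴ = 964
964 → 9⁴ + 6⁴ + 4⁴ = 8113
8113 → 8⁴ + 1⁴ + 1⁴ + 3⁴ = 4179
4179 → 4⁴ + 1⁴ + 7⁴ + 9⁴ = 9219
9219 → 9⁴ + 2⁴ + 1⁴ + 9⁴ = 13139
13139 → 1⁴ + 3⁴ + 1⁴ + 3⁴ + 9⁴ = 6725
6725 → 6⁴ + 7⁴ + 2⁴ + 5⁴ = 4338
4338 → 4⁴ + 3⁴ + 3⁴ + 8⁴ = 4514
4514 → 4⁴ + 5⁴ + 1⁴ + 4⁴ = 1138
1138 → 1⁴ + 1⁴ + 3⁴ + 8⁴ = 4179  — 4179 already seen; the sequence cycles without reaching 1.

not 4-happy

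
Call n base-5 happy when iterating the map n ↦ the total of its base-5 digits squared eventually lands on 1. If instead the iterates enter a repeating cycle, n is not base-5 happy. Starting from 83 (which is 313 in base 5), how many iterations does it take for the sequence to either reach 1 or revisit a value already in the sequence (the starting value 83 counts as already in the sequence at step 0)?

3

83 = (3,1,3)_5 → 19
19 = (3,4)_5 → 25
25 = (1,0,0)_5 → 1  — reached 1.
That took 3 steps.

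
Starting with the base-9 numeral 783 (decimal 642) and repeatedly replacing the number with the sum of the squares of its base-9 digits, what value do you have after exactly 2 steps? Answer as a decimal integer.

642 = (7,8,3)_9 → 122
122 = (1,4,5)_9 → 42

42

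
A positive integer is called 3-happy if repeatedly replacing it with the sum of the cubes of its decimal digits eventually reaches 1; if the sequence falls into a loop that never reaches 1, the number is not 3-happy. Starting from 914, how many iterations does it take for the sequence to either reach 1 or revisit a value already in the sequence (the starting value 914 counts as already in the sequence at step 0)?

7

914 → 9³ + 1³ + 4³ = 794
794 → 7³ + 9³ + 4³ = 1136
1136 → 1³ + 1³ + 3³ + 6³ = 245
245 → 2³ + 4³ + 5³ = 197
197 → 1³ + 9³ + 7³ = 1073
1073 → 1³ + 0³ + 7³ + 3³ = 371
371 → 3³ + 7³ + 1³ = 371  — 371 repeats.
That took 7 steps.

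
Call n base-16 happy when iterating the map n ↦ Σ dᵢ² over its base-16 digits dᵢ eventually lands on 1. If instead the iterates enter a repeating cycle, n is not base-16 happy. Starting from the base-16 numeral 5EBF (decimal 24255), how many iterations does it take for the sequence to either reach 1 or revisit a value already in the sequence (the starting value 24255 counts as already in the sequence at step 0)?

12

24255 = (5,14,11,15)_16 → 5² + 14² + 11² + 15² = 25 + 196 + 121 + 225 = 567
567 = (2,3,7)_16 → 2² + 3² + 7² = 4 + 9 + 49 = 62
62 = (3,14)_16 → 3² + 14² = 9 + 196 = 205
205 = (12,13)_16 → 12² + 13² = 144 + 169 = 313
313 = (1,3,9)_16 → 1² + 3² + 9² = 1 + 9 + 81 = 91
91 = (5,11)_16 → 5² + 11² = 25 + 121 = 146
146 = (9,2)_16 → 9² + 2² = 81 + 4 = 85
85 = (5,5)_16 → 5² + 5² = 25 + 25 = 50
50 = (3,2)_16 → 3² + 2² = 9 + 4 = 13
13 = (13)_16 → 13² = 169
169 = (10,9)_16 → 10² + 9² = 100 + 81 = 181
181 = (11,5)_16 → 11² + 5² = 121 + 25 = 146  — 146 repeats.
That took 12 steps.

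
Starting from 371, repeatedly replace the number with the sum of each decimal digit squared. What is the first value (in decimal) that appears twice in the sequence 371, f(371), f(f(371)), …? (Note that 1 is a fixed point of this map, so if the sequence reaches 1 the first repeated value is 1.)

37

371 → 3² + 7² + 1² = 59
59 → 5² + 9² = 106
106 → 1² + 0² + 6² = 37
37 → 3² + 7² = 58
58 → 5² + 8² = 89
89 → 8² + 9² = 145
145 → 1² + 4² + 5² = 42
42 → 4² + 2² = 20
20 → 2² + 0² = 4
4 → 4² = 16
16 → 1² + 6² = 37  — 37 already appeared earlier.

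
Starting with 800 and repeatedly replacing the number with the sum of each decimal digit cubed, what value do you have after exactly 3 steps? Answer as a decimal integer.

800 → 8³ + 0³ + 0³ = 512 + 0 + 0 = 512
512 → 5³ + 1³ + 2³ = 125 + 1 + 8 = 134
134 → 1³ + 3³ + 4³ = 1 + 27 + 64 = 92

92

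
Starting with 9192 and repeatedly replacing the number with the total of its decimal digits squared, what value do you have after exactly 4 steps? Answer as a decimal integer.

1

9192 → 9² + 1² + 9² + 2² = 167
167 → 1² + 6² + 7² = 86
86 → 8² + 6² = 100
100 → 1² + 0² + 0² = 1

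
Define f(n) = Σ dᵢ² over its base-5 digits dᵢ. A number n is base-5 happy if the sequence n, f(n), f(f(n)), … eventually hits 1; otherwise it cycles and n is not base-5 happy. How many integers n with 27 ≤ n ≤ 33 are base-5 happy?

2

27: 27 → 5 → 1  — base-5 happy
28: 28 → 10 → 4 → 16 → 10  — not base-5 happy
29: 29 → 17 → 13 → 13  — not base-5 happy
30: 30 → 2 → 4 → 16 → 10 → 4  — not base-5 happy
31: 31 → 3 → 9 → 17 → 13 → 13  — not base-5 happy
32: 32 → 6 → 2 → 4 → 16 → 10 → 4  — not base-5 happy
33: 33 → 11 → 5 → 1  — base-5 happy
base-5 happy: 27, 33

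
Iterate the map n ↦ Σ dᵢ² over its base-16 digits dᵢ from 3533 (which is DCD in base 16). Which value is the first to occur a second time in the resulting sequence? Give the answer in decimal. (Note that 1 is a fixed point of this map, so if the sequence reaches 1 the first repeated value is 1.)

3533 = (13,12,13)_16 → 13² + 12² + 13² = 482
482 = (1,14,2)_16 → 1² + 14² + 2² = 201
201 = (12,9)_16 → 12² + 9² = 225
225 = (14,1)_16 → 14² + 1² = 197
197 = (12,5)_16 → 12² + 5² = 169
169 = (10,9)_16 → 10² + 9² = 181
181 = (11,5)_16 → 11² + 5² = 146
146 = (9,2)_16 → 9² + 2² = 85
85 = (5,5)_16 → 5² + 5² = 50
50 = (3,2)_16 → 3² + 2² = 13
13 = (13)_16 → 13² = 169  — 169 already appeared earlier.

169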